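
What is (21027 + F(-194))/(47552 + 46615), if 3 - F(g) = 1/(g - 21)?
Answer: 4521451/20245905 ≈ 0.22333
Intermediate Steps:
F(g) = 3 - 1/(-21 + g) (F(g) = 3 - 1/(g - 21) = 3 - 1/(-21 + g))
(21027 + F(-194))/(47552 + 46615) = (21027 + (-64 + 3*(-194))/(-21 - 194))/(47552 + 46615) = (21027 + (-64 - 582)/(-215))/94167 = (21027 - 1/215*(-646))*(1/94167) = (21027 + 646/215)*(1/94167) = (4521451/215)*(1/94167) = 4521451/20245905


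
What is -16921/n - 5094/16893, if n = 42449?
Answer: -55786851/79676773 ≈ -0.70016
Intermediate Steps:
-16921/n - 5094/16893 = -16921/42449 - 5094/16893 = -16921*1/42449 - 5094*1/16893 = -16921/42449 - 566/1877 = -55786851/79676773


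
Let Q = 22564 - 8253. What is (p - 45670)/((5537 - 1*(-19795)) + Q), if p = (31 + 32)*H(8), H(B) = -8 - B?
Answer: -46678/39643 ≈ -1.1775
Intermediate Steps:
Q = 14311
p = -1008 (p = (31 + 32)*(-8 - 1*8) = 63*(-8 - 8) = 63*(-16) = -1008)
(p - 45670)/((5537 - 1*(-19795)) + Q) = (-1008 - 45670)/((5537 - 1*(-19795)) + 14311) = -46678/((5537 + 19795) + 14311) = -46678/(25332 + 14311) = -46678/39643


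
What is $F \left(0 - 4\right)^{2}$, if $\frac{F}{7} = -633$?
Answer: $-70896$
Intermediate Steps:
$F = -4431$ ($F = 7 \left(-633\right) = -4431$)
$F \left(0 - 4\right)^{2} = - 4431 \left(0 - 4\right)^{2} = - 4431 \left(-4\right)^{2} = \left(-4431\right) 16 = -70896$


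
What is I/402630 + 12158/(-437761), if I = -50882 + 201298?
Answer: 30475541518/88127855715 ≈ 0.34581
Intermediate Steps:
I = 150416
I/402630 + 12158/(-437761) = 150416/402630 + 12158/(-437761) = 150416*(1/402630) + 12158*(-1/437761) = 75208/201315 - 12158/437761 = 30475541518/88127855715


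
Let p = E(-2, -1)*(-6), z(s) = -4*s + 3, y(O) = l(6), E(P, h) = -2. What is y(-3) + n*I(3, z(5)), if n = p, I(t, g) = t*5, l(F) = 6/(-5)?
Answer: 894/5 ≈ 178.80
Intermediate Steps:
l(F) = -6/5 (l(F) = 6*(-⅕) = -6/5)
y(O) = -6/5
z(s) = 3 - 4*s
I(t, g) = 5*t
p = 12 (p = -2*(-6) = 12)
n = 12
y(-3) + n*I(3, z(5)) = -6/5 + 12*(5*3) = -6/5 + 12*15 = -6/5 + 180 = 894/5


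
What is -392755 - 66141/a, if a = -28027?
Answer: -11007678244/28027 ≈ -3.9275e+5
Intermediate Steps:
-392755 - 66141/a = -392755 - 66141/(-28027) = -392755 - 66141*(-1)/28027 = -392755 - 1*(-66141/28027) = -392755 + 66141/28027 = -11007678244/28027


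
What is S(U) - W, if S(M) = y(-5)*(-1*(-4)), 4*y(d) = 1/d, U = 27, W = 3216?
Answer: -16081/5 ≈ -3216.2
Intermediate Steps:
y(d) = 1/(4*d)
S(M) = -⅕ (S(M) = ((¼)/(-5))*(-1*(-4)) = ((¼)*(-⅕))*4 = -1/20*4 = -⅕)
S(U) - W = -⅕ - 1*3216 = -⅕ - 3216 = -16081/5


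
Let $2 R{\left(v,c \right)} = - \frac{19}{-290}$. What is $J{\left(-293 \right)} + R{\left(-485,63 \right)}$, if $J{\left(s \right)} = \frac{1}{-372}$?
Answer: $\frac{811}{26970} \approx 0.03007$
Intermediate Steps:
$R{\left(v,c \right)} = \frac{19}{580}$ ($R{\left(v,c \right)} = \frac{\left(-19\right) \frac{1}{-290}}{2} = \frac{\left(-19\right) \left(- \frac{1}{290}\right)}{2} = \frac{1}{2} \cdot \frac{19}{290} = \frac{19}{580}$)
$J{\left(s \right)} = - \frac{1}{372}$
$J{\left(-293 \right)} + R{\left(-485,63 \right)} = - \frac{1}{372} + \frac{19}{580} = \frac{811}{26970}$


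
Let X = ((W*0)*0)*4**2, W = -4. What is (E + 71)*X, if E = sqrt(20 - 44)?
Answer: 0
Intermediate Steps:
E = 2*I*sqrt(6) (E = sqrt(-24) = 2*I*sqrt(6) ≈ 4.899*I)
X = 0 (X = (-4*0*0)*4**2 = (0*0)*16 = 0*16 = 0)
(E + 71)*X = (2*I*sqrt(6) + 71)*0 = (71 + 2*I*sqrt(6))*0 = 0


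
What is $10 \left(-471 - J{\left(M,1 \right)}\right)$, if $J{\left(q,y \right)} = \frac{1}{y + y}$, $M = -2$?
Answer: $-4715$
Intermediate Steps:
$J{\left(q,y \right)} = \frac{1}{2 y}$
$10 \left(-471 - J{\left(M,1 \right)}\right) = 10 \left(-471 - \frac{1}{2 \cdot 1}\right) = 10 \left(-471 - \frac{1}{2} \cdot 1\right) = 10 \left(-471 - \frac{1}{2}\right) = 10 \left(- \frac{943}{2}\right) = -4715$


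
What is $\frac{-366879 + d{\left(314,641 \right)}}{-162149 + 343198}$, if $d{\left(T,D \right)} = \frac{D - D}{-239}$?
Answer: $- \frac{366879}{181049} \approx -2.0264$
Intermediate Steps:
$d{\left(T,D \right)} = 0$ ($d{\left(T,D \right)} = 0 \left(- \frac{1}{239}\right) = 0$)
$\frac{-366879 + d{\left(314,641 \right)}}{-162149 + 343198} = \frac{-366879 + 0}{-162149 + 343198} = - \frac{366879}{181049}$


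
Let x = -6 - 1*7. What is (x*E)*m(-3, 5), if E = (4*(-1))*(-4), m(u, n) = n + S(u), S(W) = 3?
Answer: -1664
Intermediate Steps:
x = -13 (x = -6 - 7 = -13)
m(u, n) = 3 + n (m(u, n) = n + 3 = 3 + n)
E = 16 (E = -4*(-4) = 16)
(x*E)*m(-3, 5) = (-13*16)*(3 + 5) = -208*8 = -1664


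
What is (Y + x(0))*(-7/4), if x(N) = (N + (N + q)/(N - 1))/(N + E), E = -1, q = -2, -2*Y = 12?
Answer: 14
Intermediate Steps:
Y = -6 (Y = -½*12 = -6)
x(N) = (N + (-2 + N)/(-1 + N))/(-1 + N) (x(N) = (N + (N - 2)/(N - 1))/(N - 1) = (N + (-2 + N)/(-1 + N))/(-1 + N))
(Y + x(0))*(-7/4) = (-6 + (-2 + 0²)/(1 + 0² - 2*0))*(-7/4) = (-6 + (-2 + 0)/(1 + 0 + 0))*(-7*¼) = (-6 - 2/1)*(-7/4) = (-6 + 1*(-2))*(-7/4) = (-6 - 2)*(-7/4) = -8*(-7/4) = 14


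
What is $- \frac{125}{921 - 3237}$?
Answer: $\frac{125}{2316} \approx 0.053972$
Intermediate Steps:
$- \frac{125}{921 - 3237} = - \frac{125}{-2316} = \left(-125\right) \left(- \frac{1}{2316}\right) = \frac{125}{2316}$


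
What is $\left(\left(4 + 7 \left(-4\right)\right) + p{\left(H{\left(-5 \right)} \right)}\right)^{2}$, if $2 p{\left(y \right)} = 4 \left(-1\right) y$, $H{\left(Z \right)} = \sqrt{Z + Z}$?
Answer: $536 + 96 i \sqrt{10} \approx 536.0 + 303.58 i$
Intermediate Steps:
$H{\left(Z \right)} = \sqrt{2} \sqrt{Z}$ ($H{\left(Z \right)} = \sqrt{2 Z} = \sqrt{2} \sqrt{Z}$)
$p{\left(y \right)} = - 2 y$ ($p{\left(y \right)} = \frac{4 \left(-1\right) y}{2} = \frac{\left(-4\right) y}{2} = - 2 y$)
$\left(\left(4 + 7 \left(-4\right)\right) + p{\left(H{\left(-5 \right)} \right)}\right)^{2} = \left(\left(4 + 7 \left(-4\right)\right) - 2 \sqrt{2} \sqrt{-5}\right)^{2} = \left(\left(4 - 28\right) - 2 \sqrt{2} i \sqrt{5}\right)^{2} = \left(-24 - 2 i \sqrt{10}\right)^{2}$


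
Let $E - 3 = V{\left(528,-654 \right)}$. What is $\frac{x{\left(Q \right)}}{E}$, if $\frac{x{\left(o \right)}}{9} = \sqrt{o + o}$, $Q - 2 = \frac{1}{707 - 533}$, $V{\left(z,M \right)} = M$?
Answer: $- \frac{\sqrt{30363}}{6293} \approx -0.027689$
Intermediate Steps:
$Q = \frac{349}{174}$ ($Q = 2 + \frac{1}{707 - 533} = 2 + \frac{1}{174} = \frac{349}{174} \approx 2.0057$)
$x{\left(o \right)} = 9 \sqrt{2} \sqrt{o}$ ($x{\left(o \right)} = 9 \sqrt{o + o} = 9 \sqrt{2 o} = 9 \sqrt{2} \sqrt{o}$)
$E = -651$ ($E = 3 - 654 = -651$)
$\frac{x{\left(Q \right)}}{E} = \frac{9 \sqrt{2} \sqrt{\frac{349}{174}}}{-651} = 9 \sqrt{2} \frac{\sqrt{60726}}{174} \left(- \frac{1}{651}\right) = \frac{3 \sqrt{30363}}{29} \left(- \frac{1}{651}\right) = - \frac{\sqrt{30363}}{6293}$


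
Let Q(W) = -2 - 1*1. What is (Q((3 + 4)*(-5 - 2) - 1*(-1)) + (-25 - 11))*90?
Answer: -3510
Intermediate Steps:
Q(W) = -3 (Q(W) = -2 - 1 = -3)
(Q((3 + 4)*(-5 - 2) - 1*(-1)) + (-25 - 11))*90 = (-3 + (-25 - 11))*90 = (-3 - 36)*90 = -39*90 = -3510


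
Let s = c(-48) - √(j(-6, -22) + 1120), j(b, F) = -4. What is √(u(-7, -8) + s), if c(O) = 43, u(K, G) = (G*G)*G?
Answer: √(-469 - 6*√31) ≈ 22.414*I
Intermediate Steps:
u(K, G) = G³ (u(K, G) = G²*G = G³)
s = 43 - 6*√31 (s = 43 - √(-4 + 1120) = 43 - √1116 = 43 - 6*√31 ≈ 9.5934)
√(u(-7, -8) + s) = √((-8)³ + (43 - 6*√31)) = √(-512 + (43 - 6*√31)) = √(-469 - 6*√31)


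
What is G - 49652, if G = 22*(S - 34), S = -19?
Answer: -50818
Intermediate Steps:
G = -1166 (G = 22*(-19 - 34) = 22*(-53) = -1166)
G - 49652 = -1166 - 49652 = -50818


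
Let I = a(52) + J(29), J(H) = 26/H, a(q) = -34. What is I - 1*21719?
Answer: -630811/29 ≈ -21752.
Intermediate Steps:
I = -960/29 (I = -34 + 26/29 = -960/29 ≈ -33.103)
I - 1*21719 = -960/29 - 1*21719 = -960/29 - 21719 = -630811/29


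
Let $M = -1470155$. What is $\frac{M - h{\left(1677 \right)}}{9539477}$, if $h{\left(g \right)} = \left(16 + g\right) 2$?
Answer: $- \frac{1473541}{9539477} \approx -0.15447$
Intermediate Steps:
$h{\left(g \right)} = 32 + 2 g$
$\frac{M - h{\left(1677 \right)}}{9539477} = \frac{-1470155 - \left(32 + 2 \cdot 1677\right)}{9539477} = \left(-1470155 - \left(32 + 3354\right)\right) \frac{1}{9539477} = \left(-1470155 - 3386\right) \frac{1}{9539477} = \left(-1473541\right) \frac{1}{9539477} = - \frac{1473541}{9539477}$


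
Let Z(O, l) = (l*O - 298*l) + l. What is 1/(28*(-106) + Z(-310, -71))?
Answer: 1/40129 ≈ 2.4920e-5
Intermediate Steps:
Z(O, l) = -297*l + O*l (Z(O, l) = (O*l - 298*l) + l = (-298*l + O*l) + l = -297*l + O*l)
1/(28*(-106) + Z(-310, -71)) = 1/(28*(-106) - 71*(-297 - 310)) = 1/(-2968 - 71*(-607)) = 1/(-2968 + 43097) = 1/40129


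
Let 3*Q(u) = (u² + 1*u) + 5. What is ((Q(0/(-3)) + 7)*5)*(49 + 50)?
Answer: 4290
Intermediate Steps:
Q(u) = 5/3 + u/3 + u²/3 (Q(u) = ((u² + 1*u) + 5)/3 = ((u² + u) + 5)/3 = ((u + u²) + 5)/3 = (5 + u + u²)/3 = 5/3 + u/3 + u²/3)
((Q(0/(-3)) + 7)*5)*(49 + 50) = (((5/3 + (0/(-3))/3 + (0/(-3))²/3) + 7)*5)*(49 + 50) = (((5/3 + (0*(-⅓))/3 + (0*(-⅓))²/3) + 7)*5)*99 = (((5/3 + (⅓)*0 + (⅓)*0²) + 7)*5)*99 = (((5/3 + 0 + (⅓)*0) + 7)*5)*99 = (((5/3 + 0 + 0) + 7)*5)*99 = ((5/3 + 7)*5)*99 = ((26/3)*5)*99 = (130/3)*99 = 4290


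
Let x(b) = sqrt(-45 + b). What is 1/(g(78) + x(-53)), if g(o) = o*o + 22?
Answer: 3053/18641667 - 7*I*sqrt(2)/37283334 ≈ 0.00016377 - 2.6552e-7*I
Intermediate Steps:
g(o) = 22 + o**2 (g(o) = o**2 + 22 = 22 + o**2)
1/(g(78) + x(-53)) = 1/((22 + 78**2) + sqrt(-45 - 53)) = 1/((22 + 6084) + sqrt(-98)) = 1/(6106 + 7*I*sqrt(2))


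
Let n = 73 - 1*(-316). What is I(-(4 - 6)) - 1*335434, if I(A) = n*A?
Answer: -334656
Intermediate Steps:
n = 389 (n = 73 + 316 = 389)
I(A) = 389*A
I(-(4 - 6)) - 1*335434 = 389*(-(4 - 6)) - 1*335434 = 389*(-1*(-2)) - 335434 = 389*2 - 335434 = 778 - 335434 = -334656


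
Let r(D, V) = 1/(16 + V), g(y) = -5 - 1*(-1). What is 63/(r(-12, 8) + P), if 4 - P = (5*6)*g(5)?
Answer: 1512/2977 ≈ 0.50789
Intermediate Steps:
g(y) = -4 (g(y) = -5 + 1 = -4)
P = 124 (P = 4 - 5*6*(-4) = 4 - 30*(-4) = 4 - 1*(-120) = 4 + 120 = 124)
63/(r(-12, 8) + P) = 63/(1/(16 + 8) + 124) = 63/(1/24 + 124) = 63/(2977/24) = 63*(24/2977) = 1512/2977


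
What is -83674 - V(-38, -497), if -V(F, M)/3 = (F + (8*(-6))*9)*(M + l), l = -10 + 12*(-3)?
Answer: 681956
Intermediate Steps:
l = -46 (l = -10 - 36 = -46)
V(F, M) = -3*(-432 + F)*(-46 + M) (V(F, M) = -3*(F + (8*(-6))*9)*(M - 46) = -3*(F - 48*9)*(-46 + M) = -3*(F - 432)*(-46 + M) = -3*(-432 + F)*(-46 + M))
-83674 - V(-38, -497) = -83674 - (-59616 + 138*(-38) + 1296*(-497) - 3*(-38)*(-497)) = -83674 - (-59616 - 5244 - 644112 - 56658) = -83674 - 1*(-765630) = -83674 + 765630 = 681956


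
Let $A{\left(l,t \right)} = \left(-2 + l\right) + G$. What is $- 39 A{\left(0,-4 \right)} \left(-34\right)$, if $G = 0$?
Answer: $-2652$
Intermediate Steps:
$A{\left(l,t \right)} = -2 + l$ ($A{\left(l,t \right)} = \left(-2 + l\right) + 0 = -2 + l$)
$- 39 A{\left(0,-4 \right)} \left(-34\right) = - 39 \left(-2 + 0\right) \left(-34\right) = \left(-39\right) \left(-2\right) \left(-34\right) = 78 \left(-34\right) = -2652$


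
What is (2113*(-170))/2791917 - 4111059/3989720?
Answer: -12910882831303/11138967093240 ≈ -1.1591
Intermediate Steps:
(2113*(-170))/2791917 - 4111059/3989720 = -359210*1/2791917 - 4111059*1/3989720 = -359210/2791917 - 4111059/3989720 = -12910882831303/11138967093240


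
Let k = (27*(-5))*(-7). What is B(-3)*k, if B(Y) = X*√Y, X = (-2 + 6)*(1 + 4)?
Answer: 18900*I*√3 ≈ 32736.0*I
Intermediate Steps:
k = 945 (k = -135*(-7) = 945)
X = 20 (X = 4*5 = 20)
B(Y) = 20*√Y
B(-3)*k = (20*√(-3))*945 = (20*(I*√3))*945 = (20*I*√3)*945 = 18900*I*√3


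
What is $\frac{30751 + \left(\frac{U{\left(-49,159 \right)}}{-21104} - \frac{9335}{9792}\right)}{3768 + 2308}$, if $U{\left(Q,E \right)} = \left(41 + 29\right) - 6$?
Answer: $\frac{397156739615}{78475477248} \approx 5.0609$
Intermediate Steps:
$U{\left(Q,E \right)} = 64$ ($U{\left(Q,E \right)} = 70 - 6 = 64$)
$\frac{30751 + \left(\frac{U{\left(-49,159 \right)}}{-21104} - \frac{9335}{9792}\right)}{3768 + 2308} = \frac{30751 + \left(\frac{64}{-21104} - \frac{9335}{9792}\right)}{3768 + 2308} = \frac{30751 + \left(64 \left(- \frac{1}{21104}\right) - \frac{9335}{9792}\right)}{6076} = \left(30751 - \frac{12352033}{12915648}\right) \frac{1}{6076} = \frac{397156739615}{12915648} \cdot \frac{1}{6076} = \frac{397156739615}{78475477248}$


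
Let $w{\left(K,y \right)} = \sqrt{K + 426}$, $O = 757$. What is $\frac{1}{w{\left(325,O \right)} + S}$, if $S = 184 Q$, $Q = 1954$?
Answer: $\frac{359536}{129266134545} - \frac{\sqrt{751}}{129266134545} \approx 2.7812 \cdot 10^{-6}$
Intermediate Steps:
$w{\left(K,y \right)} = \sqrt{426 + K}$
$S = 359536$ ($S = 184 \cdot 1954 = 359536$)
$\frac{1}{w{\left(325,O \right)} + S} = \frac{1}{\sqrt{426 + 325} + 359536} = \frac{1}{\sqrt{751} + 359536} = \frac{1}{359536 + \sqrt{751}}$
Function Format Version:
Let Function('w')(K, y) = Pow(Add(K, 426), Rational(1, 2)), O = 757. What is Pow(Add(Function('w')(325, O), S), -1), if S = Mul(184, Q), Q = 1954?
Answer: Add(Rational(359536, 129266134545), Mul(Rational(-1, 129266134545), Pow(751, Rational(1, 2)))) ≈ 2.7812e-6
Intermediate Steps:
Function('w')(K, y) = Pow(Add(426, K), Rational(1, 2))
S = 359536 (S = Mul(184, 1954) = 359536)
Pow(Add(Function('w')(325, O), S), -1) = Pow(Add(Pow(Add(426, 325), Rational(1, 2)), 359536), -1) = Pow(Add(Pow(751, Rational(1, 2)), 359536), -1) = Pow(Add(359536, Pow(751, Rational(1, 2))), -1)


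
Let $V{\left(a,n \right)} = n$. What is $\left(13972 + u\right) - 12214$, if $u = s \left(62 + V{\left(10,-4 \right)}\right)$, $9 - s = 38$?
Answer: $76$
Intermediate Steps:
$s = -29$ ($s = 9 - 38 = -29$)
$u = -1682$ ($u = - 29 \left(62 - 4\right) = \left(-29\right) 58 = -1682$)
$\left(13972 + u\right) - 12214 = \left(13972 - 1682\right) - 12214 = 12290 - 12214 = 76$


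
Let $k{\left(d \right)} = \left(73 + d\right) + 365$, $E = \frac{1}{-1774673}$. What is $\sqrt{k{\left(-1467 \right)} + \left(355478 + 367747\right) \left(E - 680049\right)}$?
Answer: $\frac{3 i \sqrt{172110676593671062398399}}{1774673} \approx 7.0131 \cdot 10^{5} i$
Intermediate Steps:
$E = - \frac{1}{1774673} \approx -5.6348 \cdot 10^{-7}$
$k{\left(d \right)} = 438 + d$
$\sqrt{k{\left(-1467 \right)} + \left(355478 + 367747\right) \left(E - 680049\right)} = \sqrt{\left(438 - 1467\right) + \left(355478 + 367747\right) \left(- \frac{1}{1774673} - 680049\right)} = \sqrt{-1029 + 723225 \left(- \frac{1206864598978}{1774673}\right)} = \sqrt{-1029 - \frac{872834649595864050}{1774673}} = \sqrt{- \frac{872834651422002567}{1774673}} = \frac{3 i \sqrt{172110676593671062398399}}{1774673}$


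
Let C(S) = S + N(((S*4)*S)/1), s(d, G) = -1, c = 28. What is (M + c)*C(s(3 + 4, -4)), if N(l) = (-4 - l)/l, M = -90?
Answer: 186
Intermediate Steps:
N(l) = (-4 - l)/l
C(S) = S + (-4 - 4*S**2)/(4*S**2) (C(S) = S + (-4 - (S*4)*S/1)/((((S*4)*S)/1)) = S + (-4 - (4*S)*S)/((((4*S)*S)*1)) = S + (-4 - 4*S**2)/(((4*S**2)*1)) = S + (-4 - 4*S**2)/((4*S**2)) = S + (1/(4*S**2))*(-4 - 4*S**2) = S + (-4 - 4*S**2)/(4*S**2))
(M + c)*C(s(3 + 4, -4)) = (-90 + 28)*(-1 - 1 - 1/(-1)**2) = -62*(-1 - 1 - 1*1) = -62*(-1 - 1 - 1) = -62*(-3) = 186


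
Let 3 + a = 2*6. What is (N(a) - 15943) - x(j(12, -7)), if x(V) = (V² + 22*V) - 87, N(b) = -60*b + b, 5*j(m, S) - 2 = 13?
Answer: -16462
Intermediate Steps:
j(m, S) = 3 (j(m, S) = ⅖ + (⅕)*13 = ⅖ + 13/5 = 3)
a = 9 (a = -3 + 2*6 = -3 + 12 = 9)
N(b) = -59*b
x(V) = -87 + V² + 22*V
(N(a) - 15943) - x(j(12, -7)) = (-59*9 - 15943) - (-87 + 3² + 22*3) = (-531 - 15943) - (-87 + 9 + 66) = -16474 - 1*(-12) = -16474 + 12 = -16462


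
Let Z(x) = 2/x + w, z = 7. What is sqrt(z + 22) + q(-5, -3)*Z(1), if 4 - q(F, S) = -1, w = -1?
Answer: 5 + sqrt(29) ≈ 10.385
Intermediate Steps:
q(F, S) = 5 (q(F, S) = 4 - 1*(-1) = 4 + 1 = 5)
Z(x) = -1 + 2/x (Z(x) = 2/x - 1 = -1 + 2/x)
sqrt(z + 22) + q(-5, -3)*Z(1) = sqrt(7 + 22) + 5*((2 - 1*1)/1) = sqrt(29) + 5*(1*(2 - 1)) = sqrt(29) + 5*(1*1) = sqrt(29) + 5*1 = sqrt(29) + 5 = 5 + sqrt(29)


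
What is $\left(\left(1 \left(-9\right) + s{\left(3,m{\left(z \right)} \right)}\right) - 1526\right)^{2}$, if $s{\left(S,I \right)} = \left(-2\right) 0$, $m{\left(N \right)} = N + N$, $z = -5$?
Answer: $2356225$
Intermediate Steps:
$m{\left(N \right)} = 2 N$
$s{\left(S,I \right)} = 0$
$\left(\left(1 \left(-9\right) + s{\left(3,m{\left(z \right)} \right)}\right) - 1526\right)^{2} = \left(\left(1 \left(-9\right) + 0\right) - 1526\right)^{2} = \left(\left(-9 + 0\right) - 1526\right)^{2} = \left(-9 - 1526\right)^{2} = \left(-1535\right)^{2} = 2356225$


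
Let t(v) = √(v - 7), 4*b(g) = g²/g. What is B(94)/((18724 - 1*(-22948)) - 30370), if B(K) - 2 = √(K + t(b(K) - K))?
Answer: 1/5651 + √(376 + 2*I*√310)/22604 ≈ 0.0010357 + 4.0126e-5*I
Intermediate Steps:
b(g) = g/4 (b(g) = (g²/g)/4 = g/4)
t(v) = √(-7 + v)
B(K) = 2 + √(K + √(-7 - 3*K/4)) (B(K) = 2 + √(K + √(-7 + (K/4 - K))) = 2 + √(K + √(-7 - 3*K/4)))
B(94)/((18724 - 1*(-22948)) - 30370) = (2 + √(2*√(-28 - 3*94) + 4*94)/2)/((18724 - 1*(-22948)) - 30370) = (2 + √(2*√(-28 - 282) + 376)/2)/((18724 + 22948) - 30370) = (2 + √(2*√(-310) + 376)/2)/(41672 - 30370) = (2 + √(2*(I*√310) + 376)/2)/11302 = (2 + √(2*I*√310 + 376)/2)*(1/11302) = (2 + √(376 + 2*I*√310)/2)*(1/11302) = 1/5651 + √(376 + 2*I*√310)/22604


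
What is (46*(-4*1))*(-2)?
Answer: 368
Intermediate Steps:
(46*(-4*1))*(-2) = (46*(-4))*(-2) = -184*(-2) = 368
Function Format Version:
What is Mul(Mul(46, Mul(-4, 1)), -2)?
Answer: 368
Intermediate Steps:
Mul(Mul(46, Mul(-4, 1)), -2) = Mul(Mul(46, -4), -2) = Mul(-184, -2) = 368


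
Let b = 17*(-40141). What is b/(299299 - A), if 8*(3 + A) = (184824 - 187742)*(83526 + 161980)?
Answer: -1364794/179695231 ≈ -0.0075950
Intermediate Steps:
A = -179096633/2 (A = -3 + ((184824 - 187742)*(83526 + 161980))/8 = -3 + (-2918*245506)/8 = -3 + (⅛)*(-716386508) = -3 - 179096627/2 = -179096633/2 ≈ -8.9548e+7)
b = -682397
b/(299299 - A) = -682397/(299299 - 1*(-179096633/2)) = -682397/(299299 + 179096633/2) = -682397/179695231/2 = -682397*2/179695231 = -1364794/179695231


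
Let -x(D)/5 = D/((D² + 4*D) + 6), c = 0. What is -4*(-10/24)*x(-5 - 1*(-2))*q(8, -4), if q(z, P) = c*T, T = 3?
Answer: 0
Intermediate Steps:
q(z, P) = 0 (q(z, P) = 0*3 = 0)
x(D) = -5*D/(6 + D² + 4*D) (x(D) = -5*D/((D² + 4*D) + 6) = -5*D/(6 + D² + 4*D))
-4*(-10/24)*x(-5 - 1*(-2))*q(8, -4) = -4*(-10/24)*(-5*(-5 - 1*(-2))/(6 + (-5 - 1*(-2))² + 4*(-5 - 1*(-2))))*0 = -4*(-10*1/24)*(-5*(-5 + 2)/(6 + (-5 + 2)² + 4*(-5 + 2)))*0 = -4*(-(-25)*(-3)/(12*(6 + (-3)² + 4*(-3))))*0 = -4*(-(-25)*(-3)/(12*(6 + 9 - 12)))*0 = -4*(-(-25)*(-3)/(12*3))*0 = -4*(-5/12*5)*0 = -(-25)*0/3 = -4*0 = 0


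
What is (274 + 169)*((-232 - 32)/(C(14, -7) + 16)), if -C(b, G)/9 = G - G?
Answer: -14619/2 ≈ -7309.5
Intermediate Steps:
C(b, G) = 0 (C(b, G) = -9*(G - G) = -9*0 = 0)
(274 + 169)*((-232 - 32)/(C(14, -7) + 16)) = (274 + 169)*((-232 - 32)/(0 + 16)) = 443*(-264/16) = 443*(-264*1/16) = 443*(-33/2) = -14619/2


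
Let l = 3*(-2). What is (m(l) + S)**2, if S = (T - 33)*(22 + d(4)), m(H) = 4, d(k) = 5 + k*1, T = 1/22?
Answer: 501177769/484 ≈ 1.0355e+6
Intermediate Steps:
l = -6
T = 1/22 ≈ 0.045455
d(k) = 5 + k
S = -22475/22 (S = (1/22 - 33)*(22 + (5 + 4)) = -725*(22 + 9)/22 = -725/22*31 = -22475/22 ≈ -1021.6)
(m(l) + S)**2 = (4 - 22475/22)**2 = (-22387/22)**2 = 501177769/484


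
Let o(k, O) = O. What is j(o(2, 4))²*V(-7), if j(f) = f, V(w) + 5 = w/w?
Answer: -64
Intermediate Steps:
V(w) = -4 (V(w) = -5 + w/w = -5 + 1 = -4)
j(o(2, 4))²*V(-7) = 4²*(-4) = 16*(-4) = -64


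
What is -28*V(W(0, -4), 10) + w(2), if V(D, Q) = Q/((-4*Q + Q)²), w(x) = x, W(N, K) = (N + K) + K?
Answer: 76/45 ≈ 1.6889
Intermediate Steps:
W(N, K) = N + 2*K (W(N, K) = (K + N) + K = N + 2*K)
V(D, Q) = 1/(9*Q) (V(D, Q) = Q/((-3*Q)²) = Q/((9*Q²)) = Q*(1/(9*Q²)) = 1/(9*Q))
-28*V(W(0, -4), 10) + w(2) = -28/(9*10) + 2 = -28*1/90 + 2 = -14/45 + 2 = 76/45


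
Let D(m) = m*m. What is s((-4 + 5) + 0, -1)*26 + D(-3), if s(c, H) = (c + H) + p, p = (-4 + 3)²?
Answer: 35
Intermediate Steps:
D(m) = m²
p = 1 (p = (-1)² = 1)
s(c, H) = 1 + H + c (s(c, H) = (c + H) + 1 = (H + c) + 1 = 1 + H + c)
s((-4 + 5) + 0, -1)*26 + D(-3) = (1 - 1 + ((-4 + 5) + 0))*26 + (-3)² = (1 - 1 + (1 + 0))*26 + 9 = (1 - 1 + 1)*26 + 9 = 1*26 + 9 = 26 + 9 = 35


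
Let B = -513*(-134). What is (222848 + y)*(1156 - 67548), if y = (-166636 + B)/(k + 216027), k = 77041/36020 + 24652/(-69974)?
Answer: -4027964635185113807746112/272246333547927 ≈ -1.4795e+10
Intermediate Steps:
k = 2251450947/1260231740 (k = 77041*(1/36020) + 24652*(-1/69974) = 77041/36020 - 12326/34987 = 2251450947/1260231740 ≈ 1.7865)
B = 68742
y = -123369125955560/272246333547927 (y = (-166636 + 68742)/(2251450947/1260231740 + 216027) = -97894/272246333547927/1260231740 = -97894*1260231740/272246333547927 = -123369125955560/272246333547927 ≈ -0.45315)
(222848 + y)*(1156 - 67548) = (222848 - 123369125955560/272246333547927)*(1156 - 67548) = (60669427569362480536/272246333547927)*(-66392) = -4027964635185113807746112/272246333547927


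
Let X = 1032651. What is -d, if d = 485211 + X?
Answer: -1517862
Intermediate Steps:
d = 1517862 (d = 485211 + 1032651 = 1517862)
-d = -1*1517862 = -1517862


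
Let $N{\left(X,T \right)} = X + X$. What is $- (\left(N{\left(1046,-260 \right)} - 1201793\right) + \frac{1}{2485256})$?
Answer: $\frac{2981564108455}{2485256} \approx 1.1997 \cdot 10^{6}$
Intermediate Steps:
$N{\left(X,T \right)} = 2 X$
$- (\left(N{\left(1046,-260 \right)} - 1201793\right) + \frac{1}{2485256}) = - (\left(2 \cdot 1046 - 1201793\right) + \frac{1}{2485256}) = - (\left(2092 - 1201793\right) + \frac{1}{2485256}) = - (-1199701 + \frac{1}{2485256}) = \left(-1\right) \left(- \frac{2981564108455}{2485256}\right) = \frac{2981564108455}{2485256}$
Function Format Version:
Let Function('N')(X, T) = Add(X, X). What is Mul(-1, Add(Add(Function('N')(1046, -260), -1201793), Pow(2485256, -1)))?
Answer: Rational(2981564108455, 2485256) ≈ 1.1997e+6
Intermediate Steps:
Function('N')(X, T) = Mul(2, X)
Mul(-1, Add(Add(Function('N')(1046, -260), -1201793), Pow(2485256, -1))) = Mul(-1, Add(Add(Mul(2, 1046), -1201793), Pow(2485256, -1))) = Mul(-1, Add(Add(2092, -1201793), Rational(1, 2485256))) = Mul(-1, Add(-1199701, Rational(1, 2485256))) = Mul(-1, Rational(-2981564108455, 2485256)) = Rational(2981564108455, 2485256)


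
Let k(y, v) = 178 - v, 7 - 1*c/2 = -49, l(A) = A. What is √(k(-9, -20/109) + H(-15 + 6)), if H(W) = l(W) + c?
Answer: √3340741/109 ≈ 16.769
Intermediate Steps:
c = 112 (c = 14 - 2*(-49) = 14 + 98 = 112)
H(W) = 112 + W (H(W) = W + 112 = 112 + W)
√(k(-9, -20/109) + H(-15 + 6)) = √((178 - (-20)/109) + (112 + (-15 + 6))) = √((178 - (-20)/109) + (112 - 9)) = √((178 - 1*(-20/109)) + 103) = √((178 + 20/109) + 103) = √(19422/109 + 103) = √(30649/109) = √3340741/109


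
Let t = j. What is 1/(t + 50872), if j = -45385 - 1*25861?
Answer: -1/20374 ≈ -4.9082e-5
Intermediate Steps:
j = -71246 (j = -45385 - 25861 = -71246)
t = -71246
1/(t + 50872) = 1/(-71246 + 50872) = 1/(-20374) = -1/20374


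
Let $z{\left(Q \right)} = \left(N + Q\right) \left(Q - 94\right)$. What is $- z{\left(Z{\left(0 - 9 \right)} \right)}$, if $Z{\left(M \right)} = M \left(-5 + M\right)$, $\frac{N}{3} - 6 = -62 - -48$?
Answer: $-3264$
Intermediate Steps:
$N = -24$ ($N = 18 + 3 \left(-62 - -48\right) = 18 + 3 \left(-62 + 48\right) = 18 + 3 \left(-14\right) = 18 - 42 = -24$)
$z{\left(Q \right)} = \left(-94 + Q\right) \left(-24 + Q\right)$ ($z{\left(Q \right)} = \left(-24 + Q\right) \left(Q - 94\right) = \left(-24 + Q\right) \left(-94 + Q\right) = \left(-94 + Q\right) \left(-24 + Q\right)$)
$- z{\left(Z{\left(0 - 9 \right)} \right)} = - (2256 + \left(\left(0 - 9\right) \left(-5 + \left(0 - 9\right)\right)\right)^{2} - 118 \left(0 - 9\right) \left(-5 + \left(0 - 9\right)\right)) = - (2256 + \left(- 9 \left(-5 - 9\right)\right)^{2} - 118 \left(- 9 \left(-5 - 9\right)\right)) = - (2256 + \left(\left(-9\right) \left(-14\right)\right)^{2} - 118 \left(\left(-9\right) \left(-14\right)\right)) = - (2256 + 126^{2} - 14868) = - (2256 + 15876 - 14868) = \left(-1\right) 3264 = -3264$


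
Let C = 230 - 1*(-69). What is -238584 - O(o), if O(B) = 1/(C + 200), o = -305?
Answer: -119053417/499 ≈ -2.3858e+5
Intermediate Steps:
C = 299 (C = 230 + 69 = 299)
O(B) = 1/499 (O(B) = 1/(299 + 200) = 1/499)
-238584 - O(o) = -238584 - 1*1/499 = -238584 - 1/499 = -119053417/499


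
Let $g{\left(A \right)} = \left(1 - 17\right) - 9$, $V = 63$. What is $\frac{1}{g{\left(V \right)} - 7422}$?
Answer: $- \frac{1}{7447} \approx -0.00013428$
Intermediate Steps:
$g{\left(A \right)} = -25$ ($g{\left(A \right)} = -16 - 9 = -25$)
$\frac{1}{g{\left(V \right)} - 7422} = \frac{1}{-25 - 7422} = \frac{1}{-7447} = - \frac{1}{7447}$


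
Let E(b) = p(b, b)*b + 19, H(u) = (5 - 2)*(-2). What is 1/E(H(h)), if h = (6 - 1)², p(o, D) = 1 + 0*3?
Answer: 1/13 ≈ 0.076923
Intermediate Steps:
p(o, D) = 1 (p(o, D) = 1 + 0 = 1)
h = 25 (h = 5² = 25)
H(u) = -6 (H(u) = 3*(-2) = -6)
E(b) = 19 + b (E(b) = 1*b + 19 = b + 19 = 19 + b)
1/E(H(h)) = 1/(19 - 6) = 1/13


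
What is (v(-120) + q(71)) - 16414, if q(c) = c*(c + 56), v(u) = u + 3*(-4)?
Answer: -7529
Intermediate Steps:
v(u) = -12 + u (v(u) = u - 12 = -12 + u)
q(c) = c*(56 + c)
(v(-120) + q(71)) - 16414 = ((-12 - 120) + 71*(56 + 71)) - 16414 = (-132 + 71*127) - 16414 = (-132 + 9017) - 16414 = 8885 - 16414 = -7529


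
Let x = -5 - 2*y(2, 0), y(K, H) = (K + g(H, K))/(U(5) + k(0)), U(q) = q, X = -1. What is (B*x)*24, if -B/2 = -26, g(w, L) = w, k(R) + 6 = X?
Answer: -3744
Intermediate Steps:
k(R) = -7 (k(R) = -6 - 1 = -7)
B = 52 (B = -2*(-26) = 52)
y(K, H) = -H/2 - K/2 (y(K, H) = (K + H)/(5 - 7) = (H + K)/(-2) = (H + K)*(-½) = -H/2 - K/2)
x = -3 (x = -5 - 2*(-½*0 - ½*2) = -5 - 2*(0 - 1) = -5 - 2*(-1) = -5 + 2 = -3)
(B*x)*24 = (52*(-3))*24 = -156*24 = -3744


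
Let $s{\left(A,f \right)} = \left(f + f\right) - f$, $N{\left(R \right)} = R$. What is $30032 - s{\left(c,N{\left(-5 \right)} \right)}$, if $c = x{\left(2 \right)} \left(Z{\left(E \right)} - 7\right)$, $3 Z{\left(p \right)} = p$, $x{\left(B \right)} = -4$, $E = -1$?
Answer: $30037$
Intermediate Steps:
$Z{\left(p \right)} = \frac{p}{3}$
$c = \frac{88}{3}$ ($c = - 4 \left(\frac{1}{3} \left(-1\right) - 7\right) = - 4 \left(- \frac{1}{3} - 7\right) = \left(-4\right) \left(- \frac{22}{3}\right) = \frac{88}{3} \approx 29.333$)
$s{\left(A,f \right)} = f$ ($s{\left(A,f \right)} = 2 f - f = f$)
$30032 - s{\left(c,N{\left(-5 \right)} \right)} = 30032 - -5 = 30032 + 5 = 30037$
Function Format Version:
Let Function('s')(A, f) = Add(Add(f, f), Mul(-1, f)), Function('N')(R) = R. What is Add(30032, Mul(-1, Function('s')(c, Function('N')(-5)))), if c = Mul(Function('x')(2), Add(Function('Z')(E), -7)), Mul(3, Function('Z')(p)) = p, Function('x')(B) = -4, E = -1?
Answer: 30037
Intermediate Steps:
Function('Z')(p) = Mul(Rational(1, 3), p)
c = Rational(88, 3) (c = Mul(-4, Add(Mul(Rational(1, 3), -1), -7)) = Mul(-4, Add(Rational(-1, 3), -7)) = Mul(-4, Rational(-22, 3)) = Rational(88, 3) ≈ 29.333)
Function('s')(A, f) = f (Function('s')(A, f) = Add(Mul(2, f), Mul(-1, f)) = f)
Add(30032, Mul(-1, Function('s')(c, Function('N')(-5)))) = Add(30032, Mul(-1, -5)) = Add(30032, 5) = 30037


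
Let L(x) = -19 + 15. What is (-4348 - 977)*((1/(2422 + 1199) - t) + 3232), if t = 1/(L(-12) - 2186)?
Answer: -42716222485/2482 ≈ -1.7210e+7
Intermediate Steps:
L(x) = -4
t = -1/2190 (t = 1/(-4 - 2186) = 1/(-2190) = -1/2190 ≈ -0.00045662)
(-4348 - 977)*((1/(2422 + 1199) - t) + 3232) = (-4348 - 977)*((1/(2422 + 1199) - 1*(-1/2190)) + 3232) = -5325*((1/3621 + 1/2190) + 3232) = -5325*(1937/2643330 + 3232) = -5325*8543244497/2643330 = -42716222485/2482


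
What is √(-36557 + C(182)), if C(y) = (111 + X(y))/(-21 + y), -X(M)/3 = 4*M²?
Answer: I*√1011571694/161 ≈ 197.55*I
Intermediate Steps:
X(M) = -12*M²
C(y) = (111 - 12*y²)/(-21 + y)
√(-36557 + C(182)) = √(-36557 + 3*(37 - 4*182²)/(-21 + 182)) = √(-36557 + 3*(37 - 4*33124)/161) = √(-36557 + 3*(1/161)*(37 - 132496)) = √(-36557 + 3*(1/161)*(-132459)) = √(-36557 - 397377/161) = √(-6283054/161) = I*√1011571694/161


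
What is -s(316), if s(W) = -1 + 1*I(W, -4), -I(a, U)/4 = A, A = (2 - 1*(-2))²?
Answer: 65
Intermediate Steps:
A = 16 (A = (2 + 2)² = 4² = 16)
I(a, U) = -64 (I(a, U) = -4*16 = -64)
s(W) = -65 (s(W) = -1 + 1*(-64) = -1 - 64 = -65)
-s(316) = -1*(-65) = 65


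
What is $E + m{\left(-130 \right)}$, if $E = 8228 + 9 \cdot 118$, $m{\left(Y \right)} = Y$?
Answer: $9160$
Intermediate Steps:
$E = 9290$ ($E = 8228 + 1062 = 9290$)
$E + m{\left(-130 \right)} = 9290 - 130 = 9160$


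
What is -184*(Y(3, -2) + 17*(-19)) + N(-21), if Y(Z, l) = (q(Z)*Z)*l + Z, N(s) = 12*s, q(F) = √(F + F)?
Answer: 58628 + 1104*√6 ≈ 61332.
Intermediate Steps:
q(F) = √2*√F (q(F) = √(2*F) = √2*√F)
Y(Z, l) = Z + l*√2*Z^(3/2) (Y(Z, l) = ((√2*√Z)*Z)*l + Z = (√2*Z^(3/2))*l + Z = l*√2*Z^(3/2) + Z = Z + l*√2*Z^(3/2))
-184*(Y(3, -2) + 17*(-19)) + N(-21) = -184*((3 - 2*√2*3^(3/2)) + 17*(-19)) + 12*(-21) = -184*((3 - 2*√2*3*√3) - 323) - 252 = -184*((3 - 6*√6) - 323) - 252 = -184*(-320 - 6*√6) - 252 = (58880 + 1104*√6) - 252 = 58628 + 1104*√6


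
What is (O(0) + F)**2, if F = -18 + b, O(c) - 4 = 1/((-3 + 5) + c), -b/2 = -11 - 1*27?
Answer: 15625/4 ≈ 3906.3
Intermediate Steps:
b = 76 (b = -2*(-11 - 1*27) = -2*(-11 - 27) = -2*(-38) = 76)
O(c) = 4 + 1/(2 + c) (O(c) = 4 + 1/((-3 + 5) + c) = 4 + 1/(2 + c))
F = 58 (F = -18 + 76 = 58)
(O(0) + F)**2 = ((9 + 4*0)/(2 + 0) + 58)**2 = ((9 + 0)/2 + 58)**2 = ((1/2)*9 + 58)**2 = (9/2 + 58)**2 = (125/2)**2 = 15625/4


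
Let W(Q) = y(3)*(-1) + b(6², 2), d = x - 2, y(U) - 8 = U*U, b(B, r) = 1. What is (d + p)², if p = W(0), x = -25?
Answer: 1849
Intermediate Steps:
y(U) = 8 + U² (y(U) = 8 + U*U = 8 + U²)
d = -27 (d = -25 - 2 = -27)
W(Q) = -16 (W(Q) = (8 + 3²)*(-1) + 1 = (8 + 9)*(-1) + 1 = 17*(-1) + 1 = -17 + 1 = -16)
p = -16
(d + p)² = (-27 - 16)² = (-43)² = 1849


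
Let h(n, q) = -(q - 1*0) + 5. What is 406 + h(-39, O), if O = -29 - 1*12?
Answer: 452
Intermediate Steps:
O = -41 (O = -29 - 12 = -41)
h(n, q) = 5 - q (h(n, q) = -(q + 0) + 5 = -q + 5 = 5 - q)
406 + h(-39, O) = 406 + (5 - 1*(-41)) = 406 + (5 + 41) = 406 + 46 = 452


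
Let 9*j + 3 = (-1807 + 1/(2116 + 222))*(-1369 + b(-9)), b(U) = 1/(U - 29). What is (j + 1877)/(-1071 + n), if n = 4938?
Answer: 73761841585/1030679244 ≈ 71.566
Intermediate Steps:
b(U) = 1/(-29 + U)
j = 73261561021/266532 (j = -⅓ + ((-1807 + 1/(2116 + 222))*(-1369 + 1/(-29 - 9)))/9 = -⅓ + ((-1807 + 1/2338)*(-1369 + 1/(-38)))/9 = -⅓ + ((-1807 + 1/2338)*(-1369 - 1/38))/9 = -⅓ + (-4224765/2338*(-52023/38))/9 = -⅓ + (⅑)*(219784949595/88844) = -⅓ + 24420549955/88844 = 73261561021/266532 ≈ 2.7487e+5)
(j + 1877)/(-1071 + n) = (73261561021/266532 + 1877)/(-1071 + 4938) = (73761841585/266532)/3867 = (73761841585/266532)*(1/3867) = 73761841585/1030679244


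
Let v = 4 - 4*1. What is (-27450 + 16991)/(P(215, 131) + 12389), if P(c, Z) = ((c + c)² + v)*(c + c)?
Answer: -10459/79519389 ≈ -0.00013153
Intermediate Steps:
v = 0 (v = 4 - 4 = 0)
P(c, Z) = 8*c³ (P(c, Z) = ((c + c)² + 0)*(c + c) = ((2*c)² + 0)*(2*c) = (4*c² + 0)*(2*c) = (4*c²)*(2*c) = 8*c³)
(-27450 + 16991)/(P(215, 131) + 12389) = (-27450 + 16991)/(8*215³ + 12389) = -10459/(8*9938375 + 12389) = -10459/(79507000 + 12389) = -10459/79519389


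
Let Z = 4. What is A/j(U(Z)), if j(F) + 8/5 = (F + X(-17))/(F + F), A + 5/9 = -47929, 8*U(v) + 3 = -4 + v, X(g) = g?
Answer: -4313660/1941 ≈ -2222.4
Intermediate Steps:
U(v) = -7/8 + v/8 (U(v) = -3/8 + (-4 + v)/8 = -3/8 + (-½ + v/8) = -7/8 + v/8)
A = -431366/9 (A = -5/9 - 47929 = -431366/9 ≈ -47930.)
j(F) = -8/5 + (-17 + F)/(2*F) (j(F) = -8/5 + (F - 17)/(F + F) = -8/5 + (-17 + F)/((2*F)) = -8/5 + (-17 + F)*(1/(2*F)) = -8/5 + (-17 + F)/(2*F))
A/j(U(Z)) = -431366*10*(-7/8 + (⅛)*4)/(-85 - 11*(-7/8 + (⅛)*4))/9 = -431366*10*(-7/8 + ½)/(-85 - 11*(-7/8 + ½))/9 = -431366*(-15/(4*(-85 - 11*(-3/8))))/9 = -431366*(-15/(4*(-85 + 33/8)))/9 = -431366/(9*((⅒)*(-8/3)*(-647/8))) = -431366/(9*647/30) = -431366/9*30/647 = -4313660/1941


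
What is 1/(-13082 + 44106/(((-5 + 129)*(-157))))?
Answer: -9734/127362241 ≈ -7.6428e-5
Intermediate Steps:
1/(-13082 + 44106/(((-5 + 129)*(-157)))) = 1/(-13082 + 44106/((124*(-157)))) = 1/(-13082 + 44106/(-19468)) = 1/(-13082 + 44106*(-1/19468)) = 1/(-13082 - 22053/9734) = 1/(-127362241/9734) = -9734/127362241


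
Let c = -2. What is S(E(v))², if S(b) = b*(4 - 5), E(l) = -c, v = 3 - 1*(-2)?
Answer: 4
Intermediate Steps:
v = 5 (v = 3 + 2 = 5)
E(l) = 2 (E(l) = -1*(-2) = 2)
S(b) = -b (S(b) = b*(-1) = -b)
S(E(v))² = (-1*2)² = (-2)² = 4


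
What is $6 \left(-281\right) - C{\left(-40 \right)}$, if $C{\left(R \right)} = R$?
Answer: $-1646$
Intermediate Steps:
$6 \left(-281\right) - C{\left(-40 \right)} = 6 \left(-281\right) - -40 = -1686 + 40 = -1646$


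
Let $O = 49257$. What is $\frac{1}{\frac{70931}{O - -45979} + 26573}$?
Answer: $\frac{95236}{2530777159} \approx 3.7631 \cdot 10^{-5}$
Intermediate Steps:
$\frac{1}{\frac{70931}{O - -45979} + 26573} = \frac{1}{\frac{70931}{49257 - -45979} + 26573} = \frac{1}{\frac{70931}{49257 + 45979} + 26573} = \frac{1}{\frac{70931}{95236} + 26573} = \frac{1}{\frac{2530777159}{95236}} = \frac{95236}{2530777159}$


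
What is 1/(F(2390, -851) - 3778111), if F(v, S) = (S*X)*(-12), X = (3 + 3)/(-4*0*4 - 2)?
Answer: -1/3808747 ≈ -2.6255e-7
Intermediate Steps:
X = -3 (X = 6/(0*4 - 2) = 6/(0 - 2) = 6/(-2) = 6*(-½) = -3)
F(v, S) = 36*S (F(v, S) = (S*(-3))*(-12) = -3*S*(-12) = 36*S)
1/(F(2390, -851) - 3778111) = 1/(36*(-851) - 3778111) = 1/(-30636 - 3778111) = 1/(-3808747) = -1/3808747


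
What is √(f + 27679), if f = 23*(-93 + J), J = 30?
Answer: √26230 ≈ 161.96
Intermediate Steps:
f = -1449 (f = 23*(-93 + 30) = 23*(-63) = -1449)
√(f + 27679) = √(-1449 + 27679) = √26230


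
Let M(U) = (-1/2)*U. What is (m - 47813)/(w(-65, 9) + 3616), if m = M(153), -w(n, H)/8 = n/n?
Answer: -95779/7216 ≈ -13.273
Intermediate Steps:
w(n, H) = -8 (w(n, H) = -8*n/n = -8*1 = -8)
M(U) = -U/2 (M(U) = (-1*½)*U = -U/2)
m = -153/2 (m = -½*153 = -153/2 ≈ -76.500)
(m - 47813)/(w(-65, 9) + 3616) = (-153/2 - 47813)/(-8 + 3616) = -95779/2/3608 = -95779/2*1/3608 = -95779/7216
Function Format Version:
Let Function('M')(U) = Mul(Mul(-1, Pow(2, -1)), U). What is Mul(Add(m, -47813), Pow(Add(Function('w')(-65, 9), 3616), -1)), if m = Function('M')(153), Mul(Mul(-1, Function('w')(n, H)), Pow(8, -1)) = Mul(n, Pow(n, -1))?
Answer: Rational(-95779, 7216) ≈ -13.273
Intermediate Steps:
Function('w')(n, H) = -8 (Function('w')(n, H) = Mul(-8, Mul(n, Pow(n, -1))) = Mul(-8, 1) = -8)
Function('M')(U) = Mul(Rational(-1, 2), U) (Function('M')(U) = Mul(Mul(-1, Rational(1, 2)), U) = Mul(Rational(-1, 2), U))
m = Rational(-153, 2) (m = Mul(Rational(-1, 2), 153) = Rational(-153, 2) ≈ -76.500)
Mul(Add(m, -47813), Pow(Add(Function('w')(-65, 9), 3616), -1)) = Mul(Add(Rational(-153, 2), -47813), Pow(Add(-8, 3616), -1)) = Mul(Rational(-95779, 2), Pow(3608, -1)) = Mul(Rational(-95779, 2), Rational(1, 3608)) = Rational(-95779, 7216)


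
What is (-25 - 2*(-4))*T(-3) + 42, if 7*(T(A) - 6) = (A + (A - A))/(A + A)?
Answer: -857/14 ≈ -61.214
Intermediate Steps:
T(A) = 85/14 (T(A) = 6 + ((A + (A - A))/(A + A))/7 = 6 + ((A + 0)/((2*A)))/7 = 6 + (A*(1/(2*A)))/7 = 6 + (⅐)*(½) = 6 + 1/14 = 85/14)
(-25 - 2*(-4))*T(-3) + 42 = (-25 - 2*(-4))*(85/14) + 42 = (-25 + 8)*(85/14) + 42 = -17*85/14 + 42 = -1445/14 + 42 = -857/14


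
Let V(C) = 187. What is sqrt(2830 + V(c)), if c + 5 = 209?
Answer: sqrt(3017) ≈ 54.927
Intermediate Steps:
c = 204 (c = -5 + 209 = 204)
sqrt(2830 + V(c)) = sqrt(2830 + 187) = sqrt(3017)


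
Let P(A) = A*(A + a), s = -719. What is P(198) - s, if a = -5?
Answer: 38933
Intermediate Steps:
P(A) = A*(-5 + A) (P(A) = A*(A - 5) = A*(-5 + A))
P(198) - s = 198*(-5 + 198) - 1*(-719) = 198*193 + 719 = 38214 + 719 = 38933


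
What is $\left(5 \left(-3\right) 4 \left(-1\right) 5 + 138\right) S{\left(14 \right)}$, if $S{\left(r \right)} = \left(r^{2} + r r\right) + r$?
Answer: $177828$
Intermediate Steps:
$S{\left(r \right)} = r + 2 r^{2}$ ($S{\left(r \right)} = \left(r^{2} + r^{2}\right) + r = 2 r^{2} + r = r + 2 r^{2}$)
$\left(5 \left(-3\right) 4 \left(-1\right) 5 + 138\right) S{\left(14 \right)} = \left(5 \left(-3\right) 4 \left(-1\right) 5 + 138\right) 14 \left(1 + 2 \cdot 14\right) = \left(- 15 \left(\left(-4\right) 5\right) + 138\right) 14 \left(1 + 28\right) = \left(\left(-15\right) \left(-20\right) + 138\right) 14 \cdot 29 = \left(300 + 138\right) 406 = 438 \cdot 406 = 177828$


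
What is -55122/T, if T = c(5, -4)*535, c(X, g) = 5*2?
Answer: -27561/2675 ≈ -10.303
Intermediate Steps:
c(X, g) = 10
T = 5350 (T = 10*535 = 5350)
-55122/T = -55122/5350 = -55122*1/5350 = -27561/2675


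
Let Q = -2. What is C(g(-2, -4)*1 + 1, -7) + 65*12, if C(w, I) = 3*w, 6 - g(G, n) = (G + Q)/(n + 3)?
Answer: 789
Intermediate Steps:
g(G, n) = 6 - (-2 + G)/(3 + n) (g(G, n) = 6 - (G - 2)/(n + 3) = 6 - (-2 + G)/(3 + n))
C(g(-2, -4)*1 + 1, -7) + 65*12 = 3*(((20 - 1*(-2) + 6*(-4))/(3 - 4))*1 + 1) + 65*12 = 3*(((20 + 2 - 24)/(-1))*1 + 1) + 780 = 3*(-1*(-2)*1 + 1) + 780 = 3*(2*1 + 1) + 780 = 3*(2 + 1) + 780 = 3*3 + 780 = 9 + 780 = 789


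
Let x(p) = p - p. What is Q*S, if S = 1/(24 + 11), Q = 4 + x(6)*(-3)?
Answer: 4/35 ≈ 0.11429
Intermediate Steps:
x(p) = 0
Q = 4 (Q = 4 + 0*(-3) = 4 + 0 = 4)
S = 1/35 ≈ 0.028571
Q*S = 4*(1/35) = 4/35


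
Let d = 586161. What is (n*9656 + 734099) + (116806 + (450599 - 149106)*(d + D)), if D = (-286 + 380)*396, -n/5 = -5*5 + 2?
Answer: 187948175150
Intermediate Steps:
n = 115 (n = -5*(-5*5 + 2) = -5*(-25 + 2) = -5*(-23) = 115)
D = 37224 (D = 94*396 = 37224)
(n*9656 + 734099) + (116806 + (450599 - 149106)*(d + D)) = (115*9656 + 734099) + (116806 + (450599 - 149106)*(586161 + 37224)) = (1110440 + 734099) + (116806 + 301493*623385) = 1844539 + (116806 + 187946213805) = 1844539 + 187946330611 = 187948175150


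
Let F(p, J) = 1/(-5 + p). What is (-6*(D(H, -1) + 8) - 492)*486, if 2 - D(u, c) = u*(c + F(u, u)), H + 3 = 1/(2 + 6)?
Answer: -3623535/14 ≈ -2.5882e+5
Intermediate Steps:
H = -23/8 (H = -3 + 1/(2 + 6) = -3 + 1/8 = -3 + ⅛ = -23/8 ≈ -2.8750)
D(u, c) = 2 - u*(c + 1/(-5 + u))
(-6*(D(H, -1) + 8) - 492)*486 = (-6*((-1*(-23/8) + (-5 - 23/8)*(2 - 1*(-1)*(-23/8)))/(-5 - 23/8) + 8) - 492)*486 = (-6*((23/8 - 63*(2 - 23/8)/8)/(-63/8) + 8) - 492)*486 = (-6*(-8*(23/8 - 63/8*(-7/8))/63 + 8) - 492)*486 = (-6*(-8*(23/8 + 441/64)/63 + 8) - 492)*486 = (-6*(-8/63*625/64 + 8) - 492)*486 = (-6*(-625/504 + 8) - 492)*486 = (-6*3407/504 - 492)*486 = (-3407/84 - 492)*486 = -44735/84*486 = -3623535/14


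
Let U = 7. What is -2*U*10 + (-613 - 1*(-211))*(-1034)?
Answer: 415528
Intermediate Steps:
-2*U*10 + (-613 - 1*(-211))*(-1034) = -2*7*10 + (-613 - 1*(-211))*(-1034) = -14*10 + (-613 + 211)*(-1034) = -140 - 402*(-1034) = -140 + 415668 = 415528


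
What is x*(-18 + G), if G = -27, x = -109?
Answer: 4905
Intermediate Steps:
x*(-18 + G) = -109*(-18 - 27) = -109*(-45) = 4905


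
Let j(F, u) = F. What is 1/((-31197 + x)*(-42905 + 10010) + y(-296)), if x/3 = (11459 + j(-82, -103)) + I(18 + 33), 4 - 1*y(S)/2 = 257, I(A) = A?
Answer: -1/101547371 ≈ -9.8476e-9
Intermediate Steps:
y(S) = -506 (y(S) = 8 - 2*257 = 8 - 514 = -506)
x = 34284 (x = 3*((11459 - 82) + (18 + 33)) = 3*(11377 + 51) = 3*11428 = 34284)
1/((-31197 + x)*(-42905 + 10010) + y(-296)) = 1/((-31197 + 34284)*(-42905 + 10010) - 506) = 1/(3087*(-32895) - 506) = 1/(-101546865 - 506) = 1/(-101547371) = -1/101547371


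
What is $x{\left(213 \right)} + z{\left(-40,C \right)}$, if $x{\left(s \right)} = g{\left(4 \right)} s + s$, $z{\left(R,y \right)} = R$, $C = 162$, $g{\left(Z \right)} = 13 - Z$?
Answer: $2090$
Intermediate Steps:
$x{\left(s \right)} = 10 s$ ($x{\left(s \right)} = \left(13 - 4\right) s + s = 9 s + s = 10 s$)
$x{\left(213 \right)} + z{\left(-40,C \right)} = 10 \cdot 213 - 40 = 2130 - 40 = 2090$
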